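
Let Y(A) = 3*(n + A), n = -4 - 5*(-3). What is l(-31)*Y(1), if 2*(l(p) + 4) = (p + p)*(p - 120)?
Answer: 168372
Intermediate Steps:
n = 11 (n = -4 + 15 = 11)
l(p) = -4 + p*(-120 + p) (l(p) = -4 + ((p + p)*(p - 120))/2 = -4 + ((2*p)*(-120 + p))/2 = -4 + (2*p*(-120 + p))/2 = -4 + p*(-120 + p))
Y(A) = 33 + 3*A (Y(A) = 3*(11 + A) = 33 + 3*A)
l(-31)*Y(1) = (-4 + (-31)² - 120*(-31))*(33 + 3*1) = (-4 + 961 + 3720)*(33 + 3) = 4677*36 = 168372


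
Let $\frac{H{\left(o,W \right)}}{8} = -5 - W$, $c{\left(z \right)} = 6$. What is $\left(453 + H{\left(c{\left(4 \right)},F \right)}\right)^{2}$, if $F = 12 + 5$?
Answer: $76729$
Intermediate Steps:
$F = 17$
$H{\left(o,W \right)} = -40 - 8 W$ ($H{\left(o,W \right)} = 8 \left(-5 - W\right) = -40 - 8 W$)
$\left(453 + H{\left(c{\left(4 \right)},F \right)}\right)^{2} = \left(453 - 176\right)^{2} = 277^{2} = 76729$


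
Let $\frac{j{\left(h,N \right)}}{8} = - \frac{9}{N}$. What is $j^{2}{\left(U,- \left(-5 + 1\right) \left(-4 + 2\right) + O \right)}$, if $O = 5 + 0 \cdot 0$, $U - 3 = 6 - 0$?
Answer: $576$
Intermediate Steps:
$U = 9$ ($U = 3 + \left(6 - 0\right) = 3 + \left(6 + 0\right) = 3 + 6 = 9$)
$O = 5$ ($O = 5 + 0 = 5$)
$j{\left(h,N \right)} = - \frac{72}{N}$ ($j{\left(h,N \right)} = 8 \left(- \frac{9}{N}\right) = - \frac{72}{N}$)
$j^{2}{\left(U,- \left(-5 + 1\right) \left(-4 + 2\right) + O \right)} = \left(- \frac{72}{- \left(-5 + 1\right) \left(-4 + 2\right) + 5}\right)^{2} = \left(- \frac{72}{- \left(-4\right) \left(-2\right) + 5}\right)^{2} = \left(- \frac{72}{\left(-1\right) 8 + 5}\right)^{2} = \left(- \frac{72}{-8 + 5}\right)^{2} = \left(- \frac{72}{-3}\right)^{2} = \left(\left(-72\right) \left(- \frac{1}{3}\right)\right)^{2} = 24^{2} = 576$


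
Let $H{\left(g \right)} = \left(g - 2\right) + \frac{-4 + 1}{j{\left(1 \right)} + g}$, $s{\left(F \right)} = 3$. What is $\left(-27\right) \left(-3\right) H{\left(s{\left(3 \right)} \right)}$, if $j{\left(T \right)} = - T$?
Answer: $- \frac{81}{2} \approx -40.5$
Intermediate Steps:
$H{\left(g \right)} = -2 + g - \frac{3}{-1 + g}$ ($H{\left(g \right)} = \left(g - 2\right) + \frac{-4 + 1}{\left(-1\right) 1 + g} = \left(-2 + g\right) - \frac{3}{-1 + g} = -2 + g - \frac{3}{-1 + g}$)
$\left(-27\right) \left(-3\right) H{\left(s{\left(3 \right)} \right)} = \left(-27\right) \left(-3\right) \frac{-1 + 3^{2} - 9}{-1 + 3} = 81 \frac{-1 + 9 - 9}{2} = 81 \cdot \frac{1}{2} \left(-1\right) = 81 \left(- \frac{1}{2}\right) = - \frac{81}{2}$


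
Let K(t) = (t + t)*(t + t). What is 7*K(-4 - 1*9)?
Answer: 4732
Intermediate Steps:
K(t) = 4*t² (K(t) = (2*t)*(2*t) = 4*t²)
7*K(-4 - 1*9) = 7*(4*(-4 - 1*9)²) = 7*(4*(-4 - 9)²) = 7*(4*(-13)²) = 7*(4*169) = 7*676 = 4732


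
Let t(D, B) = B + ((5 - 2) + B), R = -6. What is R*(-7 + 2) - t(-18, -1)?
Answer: 29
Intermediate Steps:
t(D, B) = 3 + 2*B (t(D, B) = B + (3 + B) = 3 + 2*B)
R*(-7 + 2) - t(-18, -1) = -6*(-7 + 2) - (3 + 2*(-1)) = -6*(-5) - (3 - 2) = 30 - 1*1 = 30 - 1 = 29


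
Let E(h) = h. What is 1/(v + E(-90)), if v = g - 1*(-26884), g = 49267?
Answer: 1/76061 ≈ 1.3147e-5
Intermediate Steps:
v = 76151 (v = 49267 - 1*(-26884) = 49267 + 26884 = 76151)
1/(v + E(-90)) = 1/(76151 - 90) = 1/76061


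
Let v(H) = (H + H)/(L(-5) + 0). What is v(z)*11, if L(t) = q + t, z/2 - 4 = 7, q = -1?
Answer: -242/3 ≈ -80.667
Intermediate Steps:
z = 22 (z = 8 + 2*7 = 8 + 14 = 22)
L(t) = -1 + t
v(H) = -H/3 (v(H) = (H + H)/((-1 - 5) + 0) = (2*H)/(-6 + 0) = (2*H)/(-6) = (2*H)*(-⅙) = -H/3)
v(z)*11 = -⅓*22*11 = -22/3*11 = -242/3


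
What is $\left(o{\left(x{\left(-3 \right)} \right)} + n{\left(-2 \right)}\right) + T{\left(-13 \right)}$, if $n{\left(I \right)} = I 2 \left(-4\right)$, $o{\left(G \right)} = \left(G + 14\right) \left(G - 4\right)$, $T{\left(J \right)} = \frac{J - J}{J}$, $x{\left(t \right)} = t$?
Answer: $-61$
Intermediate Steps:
$T{\left(J \right)} = 0$ ($T{\left(J \right)} = \frac{0}{J} = 0$)
$o{\left(G \right)} = \left(-4 + G\right) \left(14 + G\right)$ ($o{\left(G \right)} = \left(14 + G\right) \left(-4 + G\right) = \left(-4 + G\right) \left(14 + G\right)$)
$n{\left(I \right)} = - 8 I$ ($n{\left(I \right)} = 2 I \left(-4\right) = - 8 I$)
$\left(o{\left(x{\left(-3 \right)} \right)} + n{\left(-2 \right)}\right) + T{\left(-13 \right)} = \left(\left(-56 + \left(-3\right)^{2} + 10 \left(-3\right)\right) - -16\right) + 0 = \left(\left(-56 + 9 - 30\right) + 16\right) + 0 = \left(-77 + 16\right) + 0 = -61 + 0 = -61$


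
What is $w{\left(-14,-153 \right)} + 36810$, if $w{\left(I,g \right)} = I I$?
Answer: $37006$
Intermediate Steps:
$w{\left(I,g \right)} = I^{2}$
$w{\left(-14,-153 \right)} + 36810 = \left(-14\right)^{2} + 36810 = 196 + 36810 = 37006$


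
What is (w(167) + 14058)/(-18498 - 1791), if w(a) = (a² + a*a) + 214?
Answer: -23350/6763 ≈ -3.4526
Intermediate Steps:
w(a) = 214 + 2*a² (w(a) = (a² + a²) + 214 = 2*a² + 214 = 214 + 2*a²)
(w(167) + 14058)/(-18498 - 1791) = ((214 + 2*167²) + 14058)/(-18498 - 1791) = ((214 + 2*27889) + 14058)/(-20289) = ((214 + 55778) + 14058)*(-1/20289) = (55992 + 14058)*(-1/20289) = 70050*(-1/20289) = -23350/6763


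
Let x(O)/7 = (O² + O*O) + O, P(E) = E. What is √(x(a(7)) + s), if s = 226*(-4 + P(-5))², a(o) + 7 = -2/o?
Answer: √930909/7 ≈ 137.83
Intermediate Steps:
a(o) = -7 - 2/o
s = 18306 (s = 226*(-4 - 5)² = 226*(-9)² = 226*81 = 18306)
x(O) = 7*O + 14*O² (x(O) = 7*((O² + O*O) + O) = 7*((O² + O²) + O) = 7*(2*O² + O) = 7*(O + 2*O²) = 7*O + 14*O²)
√(x(a(7)) + s) = √(7*(-7 - 2/7)*(1 + 2*(-7 - 2/7)) + 18306) = √(7*(-51/7)*(1 + 2*(-51/7)) + 18306) = √(7*(-51/7)*(1 - 102/7) + 18306) = √(7*(-51/7)*(-95/7) + 18306) = √(4845/7 + 18306) = √(132987/7) = √930909/7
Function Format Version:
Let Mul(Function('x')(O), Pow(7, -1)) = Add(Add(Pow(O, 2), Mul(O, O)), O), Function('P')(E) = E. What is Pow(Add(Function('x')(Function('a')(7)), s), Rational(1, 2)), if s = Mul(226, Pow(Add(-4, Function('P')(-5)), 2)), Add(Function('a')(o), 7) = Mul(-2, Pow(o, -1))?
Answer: Mul(Rational(1, 7), Pow(930909, Rational(1, 2))) ≈ 137.83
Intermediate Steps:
Function('a')(o) = Add(-7, Mul(-2, Pow(o, -1)))
s = 18306 (s = Mul(226, Pow(Add(-4, -5), 2)) = Mul(226, Pow(-9, 2)) = Mul(226, 81) = 18306)
Function('x')(O) = Add(Mul(7, O), Mul(14, Pow(O, 2))) (Function('x')(O) = Mul(7, Add(Add(Pow(O, 2), Mul(O, O)), O)) = Mul(7, Add(Add(Pow(O, 2), Pow(O, 2)), O)) = Mul(7, Add(Mul(2, Pow(O, 2)), O)) = Mul(7, Add(O, Mul(2, Pow(O, 2)))) = Add(Mul(7, O), Mul(14, Pow(O, 2))))
Pow(Add(Function('x')(Function('a')(7)), s), Rational(1, 2)) = Pow(Add(Mul(7, Add(-7, Mul(-2, Pow(7, -1))), Add(1, Mul(2, Add(-7, Mul(-2, Pow(7, -1)))))), 18306), Rational(1, 2)) = Pow(Add(Mul(7, Add(-7, Mul(-2, Rational(1, 7))), Add(1, Mul(2, Add(-7, Mul(-2, Rational(1, 7)))))), 18306), Rational(1, 2)) = Pow(Add(Mul(7, Add(-7, Rational(-2, 7)), Add(1, Mul(2, Add(-7, Rational(-2, 7))))), 18306), Rational(1, 2)) = Pow(Add(Mul(7, Rational(-51, 7), Add(1, Mul(2, Rational(-51, 7)))), 18306), Rational(1, 2)) = Pow(Add(Mul(7, Rational(-51, 7), Add(1, Rational(-102, 7))), 18306), Rational(1, 2)) = Pow(Add(Mul(7, Rational(-51, 7), Rational(-95, 7)), 18306), Rational(1, 2)) = Pow(Add(Rational(4845, 7), 18306), Rational(1, 2)) = Pow(Rational(132987, 7), Rational(1, 2)) = Mul(Rational(1, 7), Pow(930909, Rational(1, 2)))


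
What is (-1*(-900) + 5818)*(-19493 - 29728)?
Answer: -330666678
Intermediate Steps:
(-1*(-900) + 5818)*(-19493 - 29728) = (900 + 5818)*(-49221) = 6718*(-49221) = -330666678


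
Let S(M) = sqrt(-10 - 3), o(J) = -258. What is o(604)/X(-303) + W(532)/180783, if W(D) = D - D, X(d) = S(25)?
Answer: 258*I*sqrt(13)/13 ≈ 71.556*I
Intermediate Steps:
S(M) = I*sqrt(13) (S(M) = sqrt(-13) = I*sqrt(13))
X(d) = I*sqrt(13)
W(D) = 0
o(604)/X(-303) + W(532)/180783 = -258*(-I*sqrt(13)/13) + 0/180783 = -(-258)*I*sqrt(13)/13 + 0*(1/180783) = 258*I*sqrt(13)/13 + 0 = 258*I*sqrt(13)/13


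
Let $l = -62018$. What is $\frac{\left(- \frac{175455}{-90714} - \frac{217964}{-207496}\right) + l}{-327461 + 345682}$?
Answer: $- \frac{24318661345617}{7145210326163} \approx -3.4035$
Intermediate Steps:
$\frac{\left(- \frac{175455}{-90714} - \frac{217964}{-207496}\right) + l}{-327461 + 345682} = \frac{\left(- \frac{175455}{-90714} - \frac{217964}{-207496}\right) - 62018}{-327461 + 345682} = \frac{\left(\left(-175455\right) \left(- \frac{1}{90714}\right) - - \frac{54491}{51874}\right) - 62018}{18221} = \left(\left(\frac{58485}{30238} + \frac{54491}{51874}\right) - 62018\right) \frac{1}{18221} = \left(\frac{1170387437}{392141503} - 62018\right) \frac{1}{18221} = \left(- \frac{24318661345617}{392141503}\right) \frac{1}{18221} = - \frac{24318661345617}{7145210326163}$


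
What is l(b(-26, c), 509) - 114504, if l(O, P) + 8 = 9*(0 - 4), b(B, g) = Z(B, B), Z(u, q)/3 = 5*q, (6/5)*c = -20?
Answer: -114548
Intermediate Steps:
c = -50/3 (c = (5/6)*(-20) = -50/3 ≈ -16.667)
Z(u, q) = 15*q (Z(u, q) = 3*(5*q) = 15*q)
b(B, g) = 15*B
l(O, P) = -44 (l(O, P) = -8 + 9*(0 - 4) = -8 + 9*(-4) = -8 - 36 = -44)
l(b(-26, c), 509) - 114504 = -44 - 114504 = -114548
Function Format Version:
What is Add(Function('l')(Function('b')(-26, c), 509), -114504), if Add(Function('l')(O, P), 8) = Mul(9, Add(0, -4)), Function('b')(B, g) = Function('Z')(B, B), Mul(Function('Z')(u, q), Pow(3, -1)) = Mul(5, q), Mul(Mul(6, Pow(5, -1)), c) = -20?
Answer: -114548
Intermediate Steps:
c = Rational(-50, 3) (c = Mul(Rational(5, 6), -20) = Rational(-50, 3) ≈ -16.667)
Function('Z')(u, q) = Mul(15, q) (Function('Z')(u, q) = Mul(3, Mul(5, q)) = Mul(15, q))
Function('b')(B, g) = Mul(15, B)
Function('l')(O, P) = -44 (Function('l')(O, P) = Add(-8, Mul(9, Add(0, -4))) = Add(-8, Mul(9, -4)) = Add(-8, -36) = -44)
Add(Function('l')(Function('b')(-26, c), 509), -114504) = Add(-44, -114504) = -114548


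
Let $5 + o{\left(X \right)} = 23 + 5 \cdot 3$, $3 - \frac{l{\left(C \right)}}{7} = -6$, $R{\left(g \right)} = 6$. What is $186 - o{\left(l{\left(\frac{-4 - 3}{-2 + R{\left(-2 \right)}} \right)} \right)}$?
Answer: $153$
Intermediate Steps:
$l{\left(C \right)} = 63$ ($l{\left(C \right)} = 21 - -42 = 21 + 42 = 63$)
$o{\left(X \right)} = 33$ ($o{\left(X \right)} = -5 + \left(23 + 5 \cdot 3\right) = -5 + \left(23 + 15\right) = -5 + 38 = 33$)
$186 - o{\left(l{\left(\frac{-4 - 3}{-2 + R{\left(-2 \right)}} \right)} \right)} = 186 - 33 = 153$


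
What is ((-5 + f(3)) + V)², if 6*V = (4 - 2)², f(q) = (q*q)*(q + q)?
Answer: 22201/9 ≈ 2466.8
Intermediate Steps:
f(q) = 2*q³ (f(q) = q²*(2*q) = 2*q³)
V = ⅔ (V = (4 - 2)²/6 = (⅙)*2² = (⅙)*4 = ⅔ ≈ 0.66667)
((-5 + f(3)) + V)² = ((-5 + 2*3³) + ⅔)² = ((-5 + 2*27) + ⅔)² = ((-5 + 54) + ⅔)² = (49 + ⅔)² = (149/3)² = 22201/9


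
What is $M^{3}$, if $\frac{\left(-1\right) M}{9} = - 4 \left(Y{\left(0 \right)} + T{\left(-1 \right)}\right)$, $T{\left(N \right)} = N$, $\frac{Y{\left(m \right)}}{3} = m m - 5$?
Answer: $-191102976$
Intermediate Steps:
$Y{\left(m \right)} = -15 + 3 m^{2}$ ($Y{\left(m \right)} = 3 \left(m m - 5\right) = 3 \left(m^{2} - 5\right) = 3 \left(-5 + m^{2}\right) = -15 + 3 m^{2}$)
$M = -576$ ($M = - 9 \left(- 4 \left(\left(-15 + 3 \cdot 0^{2}\right) - 1\right)\right) = - 9 \left(- 4 \left(\left(-15 + 3 \cdot 0\right) - 1\right)\right) = - 9 \left(- 4 \left(\left(-15 + 0\right) - 1\right)\right) = - 9 \left(- 4 \left(-15 - 1\right)\right) = - 9 \left(\left(-4\right) \left(-16\right)\right) = \left(-9\right) 64 = -576$)
$M^{3} = \left(-576\right)^{3} = -191102976$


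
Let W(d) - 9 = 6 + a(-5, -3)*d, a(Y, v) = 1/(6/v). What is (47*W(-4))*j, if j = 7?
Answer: 5593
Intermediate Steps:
a(Y, v) = v/6
W(d) = 15 - d/2 (W(d) = 9 + (6 + ((⅙)*(-3))*d) = 9 + (6 - d/2) = 15 - d/2)
(47*W(-4))*j = (47*(15 - ½*(-4)))*7 = (47*(15 + 2))*7 = (47*17)*7 = 799*7 = 5593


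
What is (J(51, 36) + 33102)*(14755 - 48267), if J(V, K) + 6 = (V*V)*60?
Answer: -6338995872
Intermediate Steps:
J(V, K) = -6 + 60*V² (J(V, K) = -6 + (V*V)*60 = -6 + V²*60 = -6 + 60*V²)
(J(51, 36) + 33102)*(14755 - 48267) = ((-6 + 60*51²) + 33102)*(14755 - 48267) = ((-6 + 60*2601) + 33102)*(-33512) = ((-6 + 156060) + 33102)*(-33512) = (156054 + 33102)*(-33512) = 189156*(-33512) = -6338995872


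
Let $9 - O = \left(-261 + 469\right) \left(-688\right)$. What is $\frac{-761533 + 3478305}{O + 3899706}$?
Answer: $\frac{2716772}{4042819} \approx 0.672$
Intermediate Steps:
$O = 143113$ ($O = 9 - \left(-261 + 469\right) \left(-688\right) = 9 - 208 \left(-688\right) = 9 - -143104 = 9 + 143104 = 143113$)
$\frac{-761533 + 3478305}{O + 3899706} = \frac{-761533 + 3478305}{143113 + 3899706} = \frac{2716772}{4042819}$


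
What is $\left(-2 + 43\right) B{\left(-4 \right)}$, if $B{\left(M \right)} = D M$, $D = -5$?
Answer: $820$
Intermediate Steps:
$B{\left(M \right)} = - 5 M$
$\left(-2 + 43\right) B{\left(-4 \right)} = \left(-2 + 43\right) \left(\left(-5\right) \left(-4\right)\right) = 41 \cdot 20 = 820$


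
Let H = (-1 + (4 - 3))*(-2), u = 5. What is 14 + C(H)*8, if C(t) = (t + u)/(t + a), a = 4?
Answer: 24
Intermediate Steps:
H = 0 (H = (-1 + 1)*(-2) = 0*(-2) = 0)
C(t) = (5 + t)/(4 + t) (C(t) = (t + 5)/(t + 4) = (5 + t)/(4 + t))
14 + C(H)*8 = 14 + ((5 + 0)/(4 + 0))*8 = 14 + (5/4)*8 = 14 + 10 = 24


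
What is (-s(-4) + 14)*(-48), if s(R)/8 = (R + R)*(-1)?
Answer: 2400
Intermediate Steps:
s(R) = -16*R (s(R) = 8*((R + R)*(-1)) = 8*((2*R)*(-1)) = 8*(-2*R) = -16*R)
(-s(-4) + 14)*(-48) = (-(-16)*(-4) + 14)*(-48) = (-1*64 + 14)*(-48) = (-64 + 14)*(-48) = -50*(-48) = 2400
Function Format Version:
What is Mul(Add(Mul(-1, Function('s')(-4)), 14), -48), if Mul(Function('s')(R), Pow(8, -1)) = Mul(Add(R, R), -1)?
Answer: 2400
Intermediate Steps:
Function('s')(R) = Mul(-16, R) (Function('s')(R) = Mul(8, Mul(Add(R, R), -1)) = Mul(8, Mul(Mul(2, R), -1)) = Mul(8, Mul(-2, R)) = Mul(-16, R))
Mul(Add(Mul(-1, Function('s')(-4)), 14), -48) = Mul(Add(Mul(-1, Mul(-16, -4)), 14), -48) = Mul(Add(Mul(-1, 64), 14), -48) = Mul(Add(-64, 14), -48) = Mul(-50, -48) = 2400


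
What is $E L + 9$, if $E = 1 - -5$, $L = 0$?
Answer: $9$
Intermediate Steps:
$E = 6$ ($E = 1 + 5 = 6$)
$E L + 9 = 6 \cdot 0 + 9 = 0 + 9 = 9$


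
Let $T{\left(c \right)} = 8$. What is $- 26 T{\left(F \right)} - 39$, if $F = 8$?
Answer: $-247$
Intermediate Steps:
$- 26 T{\left(F \right)} - 39 = \left(-26\right) 8 - 39 = -208 - 39 = -247$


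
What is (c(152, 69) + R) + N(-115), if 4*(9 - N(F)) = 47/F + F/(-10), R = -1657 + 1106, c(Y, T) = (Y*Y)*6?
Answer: 127032889/920 ≈ 1.3808e+5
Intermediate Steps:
c(Y, T) = 6*Y**2 (c(Y, T) = Y**2*6 = 6*Y**2)
R = -551
N(F) = 9 - 47/(4*F) + F/40 (N(F) = 9 - (47/F + F/(-10))/4 = 9 - (47/F + F*(-1/10))/4 = 9 - (47/F - F/10)/4 = 9 + (-47/(4*F) + F/40) = 9 - 47/(4*F) + F/40)
(c(152, 69) + R) + N(-115) = (6*152**2 - 551) + (1/40)*(-470 - 115*(360 - 115))/(-115) = (6*23104 - 551) + (1/40)*(-1/115)*(-470 - 115*245) = (138624 - 551) + (1/40)*(-1/115)*(-470 - 28175) = 138073 + (1/40)*(-1/115)*(-28645) = 138073 + 5729/920 = 127032889/920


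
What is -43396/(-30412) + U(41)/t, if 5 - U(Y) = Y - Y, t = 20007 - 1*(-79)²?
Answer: 149385349/104662898 ≈ 1.4273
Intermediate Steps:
t = 13766 (t = 20007 - 1*6241 = 20007 - 6241 = 13766)
U(Y) = 5 (U(Y) = 5 - (Y - Y) = 5 - 1*0 = 5 + 0 = 5)
-43396/(-30412) + U(41)/t = -43396/(-30412) + 5/13766 = -43396*(-1/30412) + 5*(1/13766) = 10849/7603 + 5/13766 = 149385349/104662898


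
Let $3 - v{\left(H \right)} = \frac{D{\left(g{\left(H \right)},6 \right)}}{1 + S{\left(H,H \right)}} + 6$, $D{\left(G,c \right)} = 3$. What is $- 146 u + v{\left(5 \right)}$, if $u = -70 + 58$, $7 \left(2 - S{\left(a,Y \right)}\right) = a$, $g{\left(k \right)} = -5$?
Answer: $\frac{27963}{16} \approx 1747.7$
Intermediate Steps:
$S{\left(a,Y \right)} = 2 - \frac{a}{7}$
$u = -12$
$v{\left(H \right)} = -3 - \frac{3}{3 - \frac{H}{7}}$ ($v{\left(H \right)} = 3 - \left(\frac{1}{1 - \left(-2 + \frac{H}{7}\right)} 3 + 6\right) = 3 - \left(\frac{1}{3 - \frac{H}{7}} \cdot 3 + 6\right) = 3 - \left(\frac{3}{3 - \frac{H}{7}} + 6\right) = 3 - \left(6 + \frac{3}{3 - \frac{H}{7}}\right) = -3 - \frac{3}{3 - \frac{H}{7}}$)
$- 146 u + v{\left(5 \right)} = \left(-146\right) \left(-12\right) + \frac{3 \left(28 - 5\right)}{-21 + 5} = 1752 + \frac{3 \left(28 - 5\right)}{-16} = 1752 + 3 \left(- \frac{1}{16}\right) 23 = 1752 - \frac{69}{16} = \frac{27963}{16}$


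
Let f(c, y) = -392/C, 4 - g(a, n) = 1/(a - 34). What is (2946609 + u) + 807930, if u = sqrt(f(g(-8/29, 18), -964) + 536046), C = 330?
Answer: 3754539 + sqrt(14593820010)/165 ≈ 3.7553e+6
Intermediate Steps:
g(a, n) = 4 - 1/(-34 + a) (g(a, n) = 4 - 1/(a - 34) = 4 - 1/(-34 + a))
f(c, y) = -196/165 (f(c, y) = -392/330 = -392*1/330 = -196/165)
u = sqrt(14593820010)/165 (u = sqrt(-196/165 + 536046) = sqrt(88447394/165) = sqrt(14593820010)/165 ≈ 732.15)
(2946609 + u) + 807930 = (2946609 + sqrt(14593820010)/165) + 807930 = 3754539 + sqrt(14593820010)/165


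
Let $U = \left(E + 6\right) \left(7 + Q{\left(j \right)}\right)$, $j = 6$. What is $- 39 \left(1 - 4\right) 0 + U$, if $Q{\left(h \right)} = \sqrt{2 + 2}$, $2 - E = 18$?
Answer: $-90$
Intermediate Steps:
$E = -16$ ($E = 2 - 18 = -16$)
$Q{\left(h \right)} = 2$ ($Q{\left(h \right)} = \sqrt{4} = 2$)
$U = -90$ ($U = \left(-16 + 6\right) \left(7 + 2\right) = \left(-10\right) 9 = -90$)
$- 39 \left(1 - 4\right) 0 + U = - 39 \left(1 - 4\right) 0 - 90 = - 39 \left(\left(-3\right) 0\right) - 90 = \left(-39\right) 0 - 90 = 0 - 90 = -90$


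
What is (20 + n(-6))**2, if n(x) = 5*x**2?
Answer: 40000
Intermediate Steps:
(20 + n(-6))**2 = (20 + 5*(-6)**2)**2 = (20 + 5*36)**2 = (20 + 180)**2 = 200**2 = 40000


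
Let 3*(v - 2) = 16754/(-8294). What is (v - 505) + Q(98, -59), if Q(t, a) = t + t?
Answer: -3827764/12441 ≈ -307.67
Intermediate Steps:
v = 16505/12441 (v = 2 + (16754/(-8294))/3 = 2 + (16754*(-1/8294))/3 = 2 + (⅓)*(-8377/4147) = 2 - 8377/12441 = 16505/12441 ≈ 1.3267)
Q(t, a) = 2*t
(v - 505) + Q(98, -59) = (16505/12441 - 505) + 2*98 = -6266200/12441 + 196 = -3827764/12441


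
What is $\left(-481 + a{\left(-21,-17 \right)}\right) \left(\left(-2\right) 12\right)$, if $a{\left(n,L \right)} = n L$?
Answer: $2976$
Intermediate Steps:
$a{\left(n,L \right)} = L n$
$\left(-481 + a{\left(-21,-17 \right)}\right) \left(\left(-2\right) 12\right) = \left(-481 - -357\right) \left(\left(-2\right) 12\right) = \left(-481 + 357\right) \left(-24\right) = \left(-124\right) \left(-24\right) = 2976$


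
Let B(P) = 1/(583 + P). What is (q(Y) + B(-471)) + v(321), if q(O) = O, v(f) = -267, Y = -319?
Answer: -65631/112 ≈ -585.99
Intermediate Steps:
(q(Y) + B(-471)) + v(321) = (-319 + 1/(583 - 471)) - 267 = (-319 + 1/112) - 267 = -35727/112 - 267 = -65631/112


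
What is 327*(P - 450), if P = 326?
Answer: -40548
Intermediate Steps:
327*(P - 450) = 327*(326 - 450) = 327*(-124) = -40548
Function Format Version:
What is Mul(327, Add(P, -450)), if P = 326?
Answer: -40548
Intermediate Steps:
Mul(327, Add(P, -450)) = Mul(327, Add(326, -450)) = Mul(327, -124) = -40548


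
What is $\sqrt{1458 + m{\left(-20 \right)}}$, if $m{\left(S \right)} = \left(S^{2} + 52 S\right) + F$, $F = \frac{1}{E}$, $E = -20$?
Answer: $\frac{\sqrt{81795}}{10} \approx 28.6$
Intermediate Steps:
$F = - \frac{1}{20}$ ($F = \frac{1}{-20} = - \frac{1}{20} \approx -0.05$)
$m{\left(S \right)} = - \frac{1}{20} + S^{2} + 52 S$ ($m{\left(S \right)} = \left(S^{2} + 52 S\right) - \frac{1}{20} = - \frac{1}{20} + S^{2} + 52 S$)
$\sqrt{1458 + m{\left(-20 \right)}} = \sqrt{1458 + \left(- \frac{1}{20} + \left(-20\right)^{2} + 52 \left(-20\right)\right)} = \sqrt{1458 - \frac{12801}{20}} = \sqrt{\frac{16359}{20}} = \frac{\sqrt{81795}}{10}$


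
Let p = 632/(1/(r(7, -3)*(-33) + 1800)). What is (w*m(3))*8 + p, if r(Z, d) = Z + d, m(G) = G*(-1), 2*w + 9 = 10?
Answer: 1054164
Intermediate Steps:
w = ½ (w = -9/2 + (½)*10 = -9/2 + 5 = ½ ≈ 0.50000)
m(G) = -G
p = 1054176 (p = 632/(1/((7 - 3)*(-33) + 1800)) = 632/(1/(4*(-33) + 1800)) = 632/(1/(-132 + 1800)) = 632/(1/1668) = 632*1668 = 1054176)
(w*m(3))*8 + p = ((-1*3)/2)*8 + 1054176 = ((½)*(-3))*8 + 1054176 = -3/2*8 + 1054176 = -12 + 1054176 = 1054164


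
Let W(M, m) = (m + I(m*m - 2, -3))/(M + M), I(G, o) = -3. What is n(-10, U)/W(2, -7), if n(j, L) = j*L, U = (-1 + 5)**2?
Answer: 64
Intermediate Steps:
U = 16 (U = 4**2 = 16)
W(M, m) = (-3 + m)/(2*M) (W(M, m) = (m - 3)/(M + M) = (-3 + m)/((2*M)) = (-3 + m)*(1/(2*M)) = (-3 + m)/(2*M))
n(j, L) = L*j
n(-10, U)/W(2, -7) = (16*(-10))/(((1/2)*(-3 - 7)/2)) = -160/((1/2)*(1/2)*(-10)) = -160/(-5/2) = -160*(-2/5) = 64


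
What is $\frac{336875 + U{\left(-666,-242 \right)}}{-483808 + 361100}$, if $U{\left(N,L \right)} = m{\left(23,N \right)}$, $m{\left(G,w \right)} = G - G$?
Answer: $- \frac{336875}{122708} \approx -2.7453$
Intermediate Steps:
$m{\left(G,w \right)} = 0$
$U{\left(N,L \right)} = 0$
$\frac{336875 + U{\left(-666,-242 \right)}}{-483808 + 361100} = \frac{336875 + 0}{-483808 + 361100} = \frac{336875}{-122708} = 336875 \left(- \frac{1}{122708}\right) = - \frac{336875}{122708}$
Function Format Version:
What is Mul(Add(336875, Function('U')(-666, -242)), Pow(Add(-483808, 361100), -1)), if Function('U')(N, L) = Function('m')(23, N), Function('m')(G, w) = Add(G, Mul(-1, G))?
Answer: Rational(-336875, 122708) ≈ -2.7453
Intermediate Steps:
Function('m')(G, w) = 0
Function('U')(N, L) = 0
Mul(Add(336875, Function('U')(-666, -242)), Pow(Add(-483808, 361100), -1)) = Mul(Add(336875, 0), Pow(Add(-483808, 361100), -1)) = Mul(336875, Pow(-122708, -1)) = Mul(336875, Rational(-1, 122708)) = Rational(-336875, 122708)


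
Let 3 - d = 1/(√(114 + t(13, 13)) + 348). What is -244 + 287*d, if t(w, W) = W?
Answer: 74542933/120977 + 287*√127/120977 ≈ 616.20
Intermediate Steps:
d = 3 - 1/(348 + √127) (d = 3 - 1/(√(114 + 13) + 348) = 3 - 1/(√127 + 348) = 3 - 1/(348 + √127) ≈ 2.9972)
-244 + 287*d = -244 + 287*(362583/120977 + √127/120977) = -244 + (104061321/120977 + 287*√127/120977) = 74542933/120977 + 287*√127/120977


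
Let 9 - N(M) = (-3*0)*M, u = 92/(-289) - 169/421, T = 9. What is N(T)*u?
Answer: -788157/121669 ≈ -6.4779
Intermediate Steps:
u = -87573/121669 (u = 92*(-1/289) - 169*1/421 = -92/289 - 169/421 = -87573/121669 ≈ -0.71976)
N(M) = 9 (N(M) = 9 - (-3*0)*M = 9 - 0*M = 9 - 1*0 = 9 + 0 = 9)
N(T)*u = 9*(-87573/121669) = -788157/121669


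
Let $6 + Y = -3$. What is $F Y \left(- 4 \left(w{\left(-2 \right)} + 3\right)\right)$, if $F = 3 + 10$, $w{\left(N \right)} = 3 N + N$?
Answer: $-2340$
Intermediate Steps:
$w{\left(N \right)} = 4 N$
$Y = -9$ ($Y = -6 - 3 = -9$)
$F = 13$
$F Y \left(- 4 \left(w{\left(-2 \right)} + 3\right)\right) = 13 \left(-9\right) \left(- 4 \left(4 \left(-2\right) + 3\right)\right) = - 117 \left(- 4 \left(-8 + 3\right)\right) = - 117 \left(\left(-4\right) \left(-5\right)\right) = \left(-117\right) 20 = -2340$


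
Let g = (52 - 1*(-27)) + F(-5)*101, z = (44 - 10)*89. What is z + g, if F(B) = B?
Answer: 2600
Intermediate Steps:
z = 3026 (z = 34*89 = 3026)
g = -426 (g = (52 - 1*(-27)) - 5*101 = (52 + 27) - 505 = 79 - 505 = -426)
z + g = 3026 - 426 = 2600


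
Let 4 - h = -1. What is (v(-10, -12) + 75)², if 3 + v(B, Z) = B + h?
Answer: 4489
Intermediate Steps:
h = 5 (h = 4 - 1*(-1) = 4 + 1 = 5)
v(B, Z) = 2 + B (v(B, Z) = -3 + (B + 5) = -3 + (5 + B) = 2 + B)
(v(-10, -12) + 75)² = ((2 - 10) + 75)² = (-8 + 75)² = 67² = 4489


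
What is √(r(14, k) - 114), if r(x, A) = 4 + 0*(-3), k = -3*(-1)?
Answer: I*√110 ≈ 10.488*I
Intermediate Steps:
k = 3
r(x, A) = 4 (r(x, A) = 4 + 0 = 4)
√(r(14, k) - 114) = √(4 - 114) = √(-110) = I*√110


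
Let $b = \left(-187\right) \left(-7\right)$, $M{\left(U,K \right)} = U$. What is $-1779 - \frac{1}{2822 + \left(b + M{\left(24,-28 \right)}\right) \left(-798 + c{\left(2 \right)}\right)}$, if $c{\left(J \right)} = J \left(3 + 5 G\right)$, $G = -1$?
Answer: $- \frac{1896848075}{1066244} \approx -1779.0$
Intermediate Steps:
$c{\left(J \right)} = - 2 J$ ($c{\left(J \right)} = J \left(3 + 5 \left(-1\right)\right) = J \left(3 - 5\right) = J \left(-2\right) = - 2 J$)
$b = 1309$
$-1779 - \frac{1}{2822 + \left(b + M{\left(24,-28 \right)}\right) \left(-798 + c{\left(2 \right)}\right)} = -1779 - \frac{1}{2822 + \left(1309 + 24\right) \left(-798 - 4\right)} = -1779 - \frac{1}{2822 + 1333 \left(-798 - 4\right)} = -1779 - \frac{1}{2822 + 1333 \left(-802\right)} = -1779 - \frac{1}{2822 - 1069066} = -1779 - \frac{1}{-1066244} = -1779 - - \frac{1}{1066244} = -1779 + \frac{1}{1066244} = - \frac{1896848075}{1066244}$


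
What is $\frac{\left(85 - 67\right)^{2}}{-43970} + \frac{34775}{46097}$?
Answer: $\frac{757060661}{1013442545} \approx 0.74702$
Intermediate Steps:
$\frac{\left(85 - 67\right)^{2}}{-43970} + \frac{34775}{46097} = 18^{2} \left(- \frac{1}{43970}\right) + 34775 \cdot \frac{1}{46097} = 324 \left(- \frac{1}{43970}\right) + \frac{34775}{46097} = - \frac{162}{21985} + \frac{34775}{46097} = \frac{757060661}{1013442545}$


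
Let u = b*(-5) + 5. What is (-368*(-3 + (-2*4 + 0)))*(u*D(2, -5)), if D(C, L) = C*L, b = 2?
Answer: 202400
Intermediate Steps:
u = -5 (u = 2*(-5) + 5 = -10 + 5 = -5)
(-368*(-3 + (-2*4 + 0)))*(u*D(2, -5)) = (-368*(-3 + (-2*4 + 0)))*(-10*(-5)) = (-368*(-3 + (-8 + 0)))*(-5*(-10)) = -368*(-3 - 8)*50 = -368*(-11)*50 = -92*(-44)*50 = 4048*50 = 202400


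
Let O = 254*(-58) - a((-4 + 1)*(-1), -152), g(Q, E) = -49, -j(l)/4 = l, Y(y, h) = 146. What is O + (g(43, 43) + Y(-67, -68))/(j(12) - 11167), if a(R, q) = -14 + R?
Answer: -165096112/11215 ≈ -14721.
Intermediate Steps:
j(l) = -4*l
O = -14721 (O = 254*(-58) - (-14 + (-4 + 1)*(-1)) = -14732 - (-14 - 3*(-1)) = -14732 - (-14 + 3) = -14732 - 1*(-11) = -14732 + 11 = -14721)
O + (g(43, 43) + Y(-67, -68))/(j(12) - 11167) = -14721 + (-49 + 146)/(-4*12 - 11167) = -14721 + 97/(-48 - 11167) = -14721 + 97/(-11215) = -14721 + 97*(-1/11215) = -14721 - 97/11215 = -165096112/11215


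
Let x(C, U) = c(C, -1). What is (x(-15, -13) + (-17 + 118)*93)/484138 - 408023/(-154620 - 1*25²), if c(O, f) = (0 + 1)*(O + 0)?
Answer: 99497663392/37580001905 ≈ 2.6476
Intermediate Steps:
c(O, f) = O (c(O, f) = 1*O = O)
x(C, U) = C
(x(-15, -13) + (-17 + 118)*93)/484138 - 408023/(-154620 - 1*25²) = (-15 + (-17 + 118)*93)/484138 - 408023/(-154620 - 1*25²) = (-15 + 101*93)*(1/484138) - 408023/(-154620 - 1*625) = (-15 + 9393)*(1/484138) - 408023/(-154620 - 625) = 9378*(1/484138) - 408023/(-155245) = 4689/242069 - 408023*(-1/155245) = 4689/242069 + 408023/155245 = 99497663392/37580001905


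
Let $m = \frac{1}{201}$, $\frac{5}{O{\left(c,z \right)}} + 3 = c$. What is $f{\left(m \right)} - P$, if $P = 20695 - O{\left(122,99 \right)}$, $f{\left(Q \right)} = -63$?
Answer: $- \frac{2470197}{119} \approx -20758.0$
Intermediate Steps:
$O{\left(c,z \right)} = \frac{5}{-3 + c}$
$m = \frac{1}{201} \approx 0.0049751$
$P = \frac{2462700}{119}$ ($P = 20695 - \frac{5}{-3 + 122} = 20695 - \frac{5}{119} = \frac{2462700}{119} \approx 20695.0$)
$f{\left(m \right)} - P = -63 - \frac{2462700}{119} = - \frac{2470197}{119}$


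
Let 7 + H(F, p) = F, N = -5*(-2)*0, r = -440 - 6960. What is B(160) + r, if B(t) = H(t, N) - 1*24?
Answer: -7271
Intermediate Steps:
r = -7400
N = 0 (N = 10*0 = 0)
H(F, p) = -7 + F
B(t) = -31 + t (B(t) = (-7 + t) - 1*24 = (-7 + t) - 24 = -31 + t)
B(160) + r = (-31 + 160) - 7400 = 129 - 7400 = -7271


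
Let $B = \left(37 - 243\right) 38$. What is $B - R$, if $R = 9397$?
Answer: $-17225$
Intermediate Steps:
$B = -7828$ ($B = \left(-206\right) 38 = -7828$)
$B - R = -7828 - 9397 = -17225$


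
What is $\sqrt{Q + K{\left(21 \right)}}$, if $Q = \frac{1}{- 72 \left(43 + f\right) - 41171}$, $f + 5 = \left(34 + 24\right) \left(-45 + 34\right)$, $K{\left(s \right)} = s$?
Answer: $\frac{\sqrt{86455690}}{2029} \approx 4.5826$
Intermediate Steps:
$f = -643$ ($f = -5 + \left(34 + 24\right) \left(-45 + 34\right) = -5 + 58 \left(-11\right) = -5 - 638 = -643$)
$Q = \frac{1}{2029}$ ($Q = \frac{1}{- 72 \left(43 - 643\right) - 41171} = \frac{1}{\left(-72\right) \left(-600\right) - 41171} = \frac{1}{43200 - 41171} = \frac{1}{2029} \approx 0.00049285$)
$\sqrt{Q + K{\left(21 \right)}} = \sqrt{\frac{1}{2029} + 21} = \sqrt{\frac{42610}{2029}} = \frac{\sqrt{86455690}}{2029}$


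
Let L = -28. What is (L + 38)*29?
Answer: 290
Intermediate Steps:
(L + 38)*29 = (-28 + 38)*29 = 10*29 = 290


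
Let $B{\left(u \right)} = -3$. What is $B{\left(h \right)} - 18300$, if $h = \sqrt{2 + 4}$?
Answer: $-18303$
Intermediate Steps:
$h = \sqrt{6} \approx 2.4495$
$B{\left(h \right)} - 18300 = -3 - 18300 = -18303$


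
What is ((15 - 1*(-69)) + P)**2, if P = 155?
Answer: 57121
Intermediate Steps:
((15 - 1*(-69)) + P)**2 = ((15 - 1*(-69)) + 155)**2 = ((15 + 69) + 155)**2 = (84 + 155)**2 = 239**2 = 57121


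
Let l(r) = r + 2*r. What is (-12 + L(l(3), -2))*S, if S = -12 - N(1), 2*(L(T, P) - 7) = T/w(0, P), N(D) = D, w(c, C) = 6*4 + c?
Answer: 1001/16 ≈ 62.563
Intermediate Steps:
l(r) = 3*r
w(c, C) = 24 + c
L(T, P) = 7 + T/48 (L(T, P) = 7 + (T/(24 + 0))/2 = 7 + (T/24)/2 = 7 + T/48)
S = -13 (S = -12 - 1*1 = -12 - 1 = -13)
(-12 + L(l(3), -2))*S = (-12 + (7 + (3*3)/48))*(-13) = (-12 + (7 + (1/48)*9))*(-13) = (-12 + (7 + 3/16))*(-13) = (-12 + 115/16)*(-13) = -77/16*(-13) = 1001/16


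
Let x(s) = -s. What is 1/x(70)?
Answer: -1/70 ≈ -0.014286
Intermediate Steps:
1/x(70) = 1/(-1*70) = 1/(-70) = -1/70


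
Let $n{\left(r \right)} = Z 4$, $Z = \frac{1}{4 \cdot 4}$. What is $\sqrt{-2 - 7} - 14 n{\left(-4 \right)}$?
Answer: $- \frac{7}{2} + 3 i \approx -3.5 + 3.0 i$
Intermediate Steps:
$Z = \frac{1}{16} \approx 0.0625$
$n{\left(r \right)} = \frac{1}{4}$ ($n{\left(r \right)} = \frac{1}{16} \cdot 4 = \frac{1}{4}$)
$\sqrt{-2 - 7} - 14 n{\left(-4 \right)} = \sqrt{-2 - 7} - \frac{7}{2} = \sqrt{-9} - \frac{7}{2} = 3 i - \frac{7}{2} = - \frac{7}{2} + 3 i$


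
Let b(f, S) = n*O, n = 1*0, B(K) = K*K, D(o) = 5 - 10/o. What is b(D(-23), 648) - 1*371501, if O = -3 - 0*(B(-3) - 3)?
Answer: -371501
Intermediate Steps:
D(o) = 5 - 10/o
B(K) = K**2
n = 0
O = -3 (O = -3 - 0*((-3)**2 - 3) = -3 - 0*(9 - 3) = -3 - 0*6 = -3 - 1*0 = -3 + 0 = -3)
b(f, S) = 0 (b(f, S) = 0*(-3) = 0)
b(D(-23), 648) - 1*371501 = 0 - 1*371501 = 0 - 371501 = -371501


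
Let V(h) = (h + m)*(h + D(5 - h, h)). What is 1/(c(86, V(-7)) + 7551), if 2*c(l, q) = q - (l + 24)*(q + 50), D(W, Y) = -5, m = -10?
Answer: -1/6317 ≈ -0.00015830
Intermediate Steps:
V(h) = (-10 + h)*(-5 + h) (V(h) = (h - 10)*(h - 5) = (-10 + h)*(-5 + h))
c(l, q) = q/2 - (24 + l)*(50 + q)/2 (c(l, q) = (q - (l + 24)*(q + 50))/2 = (q - (24 + l)*(50 + q))/2 = q/2 - (24 + l)*(50 + q)/2)
1/(c(86, V(-7)) + 7551) = 1/((-600 - 25*86 - 23*(50 + (-7)² - 15*(-7))/2 - ½*86*(50 + (-7)² - 15*(-7))) + 7551) = 1/((-600 - 2150 - 23*(50 + 49 + 105)/2 - ½*86*(50 + 49 + 105)) + 7551) = 1/((-600 - 2150 - 23/2*204 - ½*86*204) + 7551) = 1/((-600 - 2150 - 2346 - 8772) + 7551) = 1/(-13868 + 7551) = 1/(-6317) = -1/6317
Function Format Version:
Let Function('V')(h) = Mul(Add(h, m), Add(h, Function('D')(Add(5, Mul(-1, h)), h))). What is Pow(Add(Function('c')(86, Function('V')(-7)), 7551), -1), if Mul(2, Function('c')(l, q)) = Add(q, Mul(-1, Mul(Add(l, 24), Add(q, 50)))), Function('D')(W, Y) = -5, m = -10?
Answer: Rational(-1, 6317) ≈ -0.00015830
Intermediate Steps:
Function('V')(h) = Mul(Add(-10, h), Add(-5, h)) (Function('V')(h) = Mul(Add(h, -10), Add(h, -5)) = Mul(Add(-10, h), Add(-5, h)))
Function('c')(l, q) = Add(Mul(Rational(1, 2), q), Mul(Rational(-1, 2), Add(24, l), Add(50, q))) (Function('c')(l, q) = Mul(Rational(1, 2), Add(q, Mul(-1, Mul(Add(l, 24), Add(q, 50))))) = Mul(Rational(1, 2), Add(q, Mul(-1, Mul(Add(24, l), Add(50, q))))) = Mul(Rational(1, 2), Add(q, Mul(-1, Add(24, l), Add(50, q)))) = Add(Mul(Rational(1, 2), q), Mul(Rational(-1, 2), Add(24, l), Add(50, q))))
Pow(Add(Function('c')(86, Function('V')(-7)), 7551), -1) = Pow(Add(Add(-600, Mul(-25, 86), Mul(Rational(-23, 2), Add(50, Pow(-7, 2), Mul(-15, -7))), Mul(Rational(-1, 2), 86, Add(50, Pow(-7, 2), Mul(-15, -7)))), 7551), -1) = Pow(Add(Add(-600, -2150, Mul(Rational(-23, 2), Add(50, 49, 105)), Mul(Rational(-1, 2), 86, Add(50, 49, 105))), 7551), -1) = Pow(Add(Add(-600, -2150, Mul(Rational(-23, 2), 204), Mul(Rational(-1, 2), 86, 204)), 7551), -1) = Pow(Add(Add(-600, -2150, -2346, -8772), 7551), -1) = Pow(Add(-13868, 7551), -1) = Pow(-6317, -1) = Rational(-1, 6317)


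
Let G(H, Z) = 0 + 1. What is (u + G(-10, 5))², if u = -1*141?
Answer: 19600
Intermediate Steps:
G(H, Z) = 1
u = -141
(u + G(-10, 5))² = (-141 + 1)² = (-140)² = 19600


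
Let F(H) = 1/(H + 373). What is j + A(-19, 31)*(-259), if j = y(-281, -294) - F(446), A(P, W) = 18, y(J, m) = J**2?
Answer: 60850880/819 ≈ 74299.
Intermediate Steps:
F(H) = 1/(373 + H)
j = 64669058/819 (j = (-281)**2 - 1/(373 + 446) = 78961 - 1/819 = 64669058/819 ≈ 78961.)
j + A(-19, 31)*(-259) = 64669058/819 + 18*(-259) = 64669058/819 - 4662 = 60850880/819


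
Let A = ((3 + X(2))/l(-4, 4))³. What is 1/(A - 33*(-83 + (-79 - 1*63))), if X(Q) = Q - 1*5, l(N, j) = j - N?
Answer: 1/7425 ≈ 0.00013468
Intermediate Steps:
X(Q) = -5 + Q (X(Q) = Q - 5 = -5 + Q)
A = 0 (A = ((3 + (-5 + 2))/(4 - 1*(-4)))³ = ((3 - 3)/(4 + 4))³ = (0/8)³ = ((⅛)*0)³ = 0³ = 0)
1/(A - 33*(-83 + (-79 - 1*63))) = 1/(0 - 33*(-83 + (-79 - 1*63))) = 1/(0 - 33*(-83 + (-79 - 63))) = 1/(0 - 33*(-83 - 142)) = 1/(0 - 33*(-225)) = 1/(0 + 7425) = 1/7425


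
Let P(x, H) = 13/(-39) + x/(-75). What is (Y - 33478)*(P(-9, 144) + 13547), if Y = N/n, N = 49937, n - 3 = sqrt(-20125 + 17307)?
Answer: 1016009*(-33478*sqrt(2818) + 50497*I)/(75*(sqrt(2818) - 3*I)) ≈ -4.528e+8 - 1.2703e+7*I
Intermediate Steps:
n = 3 + I*sqrt(2818) (n = 3 + sqrt(-20125 + 17307) = 3 + sqrt(-2818) = 3 + I*sqrt(2818) ≈ 3.0 + 53.085*I)
Y = 49937/(3 + I*sqrt(2818)) ≈ 52.993 - 937.71*I
P(x, H) = -1/3 - x/75 (P(x, H) = 13*(-1/39) + x*(-1/75) = -1/3 - x/75)
(Y - 33478)*(P(-9, 144) + 13547) = ((149811/2827 - 49937*I*sqrt(2818)/2827) - 33478)*((-1/3 - 1/75*(-9)) + 13547) = (-94492495/2827 - 49937*I*sqrt(2818)/2827)*((-1/3 + 3/25) + 13547) = (-94492495/2827 - 49937*I*sqrt(2818)/2827)*(-16/75 + 13547) = (-94492495/2827 - 49937*I*sqrt(2818)/2827)*(1016009/75) = -19201045070491/42405 - 50736441433*I*sqrt(2818)/212025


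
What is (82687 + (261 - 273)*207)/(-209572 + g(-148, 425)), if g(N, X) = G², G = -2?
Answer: -80203/209568 ≈ -0.38271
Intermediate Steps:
g(N, X) = 4 (g(N, X) = (-2)² = 4)
(82687 + (261 - 273)*207)/(-209572 + g(-148, 425)) = (82687 + (261 - 273)*207)/(-209572 + 4) = (82687 - 12*207)/(-209568) = (82687 - 2484)*(-1/209568) = 80203*(-1/209568) = -80203/209568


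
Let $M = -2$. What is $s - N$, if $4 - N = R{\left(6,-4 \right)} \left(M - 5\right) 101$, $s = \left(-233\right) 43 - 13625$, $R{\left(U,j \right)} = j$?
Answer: $-20820$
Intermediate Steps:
$s = -23644$ ($s = -10019 - 13625 = -23644$)
$N = -2824$ ($N = 4 - - 4 \left(-2 - 5\right) 101 = 4 - \left(-4\right) \left(-7\right) 101 = 4 - 28 \cdot 101 = 4 - 2828 = -2824$)
$s - N = -23644 - -2824 = -23644 + 2824 = -20820$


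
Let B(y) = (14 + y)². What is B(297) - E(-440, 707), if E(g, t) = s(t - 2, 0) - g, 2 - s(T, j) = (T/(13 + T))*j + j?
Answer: 96279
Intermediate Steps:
s(T, j) = 2 - j - T*j/(13 + T) (s(T, j) = 2 - ((T/(13 + T))*j + j) = 2 - (T*j/(13 + T) + j) = 2 - (j + T*j/(13 + T)) = 2 + (-j - T*j/(13 + T)) = 2 - j - T*j/(13 + T))
E(g, t) = -g + (22 + 2*t)/(11 + t) (E(g, t) = (26 - 13*0 + 2*(t - 2) - 2*(t - 2)*0)/(13 + (t - 2)) - g = (26 + 0 + 2*(-2 + t) - 2*(-2 + t)*0)/(13 + (-2 + t)) - g = (26 + 0 + (-4 + 2*t) + 0)/(11 + t) - g = (22 + 2*t)/(11 + t) - g = -g + (22 + 2*t)/(11 + t))
B(297) - E(-440, 707) = (14 + 297)² - (2 - 1*(-440)) = 311² - (2 + 440) = 96721 - 1*442 = 96721 - 442 = 96279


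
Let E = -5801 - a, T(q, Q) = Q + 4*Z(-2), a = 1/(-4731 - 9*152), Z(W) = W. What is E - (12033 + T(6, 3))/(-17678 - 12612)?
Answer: -535797933824/92369355 ≈ -5800.6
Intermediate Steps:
a = -1/6099 (a = 1/(-4731 - 1368) = 1/(-6099) = -1/6099 ≈ -0.00016396)
T(q, Q) = -8 + Q (T(q, Q) = Q + 4*(-2) = Q - 8 = -8 + Q)
E = -35380298/6099 (E = -5801 - 1*(-1/6099) = -5801 + 1/6099 = -35380298/6099 ≈ -5801.0)
E - (12033 + T(6, 3))/(-17678 - 12612) = -35380298/6099 - (12033 + (-8 + 3))/(-17678 - 12612) = -35380298/6099 - (12033 - 5)/(-30290) = -35380298/6099 - 12028*(-1)/30290 = -35380298/6099 - 1*(-6014/15145) = -35380298/6099 + 6014/15145 = -535797933824/92369355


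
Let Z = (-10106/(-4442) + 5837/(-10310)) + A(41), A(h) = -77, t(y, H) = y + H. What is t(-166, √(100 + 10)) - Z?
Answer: -2077099843/22898510 + √110 ≈ -80.221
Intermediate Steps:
t(y, H) = H + y
Z = -1724052817/22898510 (Z = (-10106/(-4442) + 5837/(-10310)) - 77 = (-10106*(-1/4442) + 5837*(-1/10310)) - 77 = (5053/2221 - 5837/10310) - 77 = 39132453/22898510 - 77 = -1724052817/22898510 ≈ -75.291)
t(-166, √(100 + 10)) - Z = (√(100 + 10) - 166) - 1*(-1724052817/22898510) = (√110 - 166) + 1724052817/22898510 = (-166 + √110) + 1724052817/22898510 = -2077099843/22898510 + √110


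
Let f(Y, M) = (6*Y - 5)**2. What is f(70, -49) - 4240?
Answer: 167985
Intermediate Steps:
f(Y, M) = (-5 + 6*Y)**2
f(70, -49) - 4240 = (-5 + 6*70)**2 - 4240 = (-5 + 420)**2 - 4240 = 415**2 - 4240 = 172225 - 4240 = 167985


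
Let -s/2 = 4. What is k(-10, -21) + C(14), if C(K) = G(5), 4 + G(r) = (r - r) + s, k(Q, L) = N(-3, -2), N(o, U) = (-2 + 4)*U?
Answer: -16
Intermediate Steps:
N(o, U) = 2*U
k(Q, L) = -4 (k(Q, L) = 2*(-2) = -4)
s = -8 (s = -2*4 = -8)
G(r) = -12 (G(r) = -4 + ((r - r) - 8) = -4 + (0 - 8) = -4 - 8 = -12)
C(K) = -12
k(-10, -21) + C(14) = -4 - 12 = -16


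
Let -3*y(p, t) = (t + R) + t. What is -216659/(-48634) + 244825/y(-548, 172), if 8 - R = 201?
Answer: -35687741641/7343734 ≈ -4859.6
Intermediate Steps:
R = -193 (R = 8 - 1*201 = 8 - 201 = -193)
y(p, t) = 193/3 - 2*t/3 (y(p, t) = -((t - 193) + t)/3 = -((-193 + t) + t)/3 = -(-193 + 2*t)/3 = 193/3 - 2*t/3)
-216659/(-48634) + 244825/y(-548, 172) = -216659/(-48634) + 244825/(193/3 - ⅔*172) = -216659*(-1/48634) + 244825/(193/3 - 344/3) = 216659/48634 + 244825/(-151/3) = 216659/48634 + 244825*(-3/151) = 216659/48634 - 734475/151 = -35687741641/7343734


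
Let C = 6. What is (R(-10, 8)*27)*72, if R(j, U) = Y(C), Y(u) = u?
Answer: 11664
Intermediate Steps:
R(j, U) = 6
(R(-10, 8)*27)*72 = (6*27)*72 = 162*72 = 11664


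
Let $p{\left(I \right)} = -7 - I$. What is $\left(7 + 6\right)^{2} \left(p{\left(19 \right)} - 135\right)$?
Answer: $-27209$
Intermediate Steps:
$\left(7 + 6\right)^{2} \left(p{\left(19 \right)} - 135\right) = \left(7 + 6\right)^{2} \left(\left(-7 - 19\right) - 135\right) = 13^{2} \left(\left(-7 - 19\right) - 135\right) = 169 \left(-26 - 135\right) = 169 \left(-161\right) = -27209$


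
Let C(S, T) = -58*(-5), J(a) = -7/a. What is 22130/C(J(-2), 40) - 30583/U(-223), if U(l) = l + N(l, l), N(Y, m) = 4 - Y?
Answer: -878055/116 ≈ -7569.4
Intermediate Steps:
C(S, T) = 290
U(l) = 4 (U(l) = l + (4 - l) = 4)
22130/C(J(-2), 40) - 30583/U(-223) = 22130/290 - 30583/4 = 22130*(1/290) - 30583*¼ = 2213/29 - 30583/4 = -878055/116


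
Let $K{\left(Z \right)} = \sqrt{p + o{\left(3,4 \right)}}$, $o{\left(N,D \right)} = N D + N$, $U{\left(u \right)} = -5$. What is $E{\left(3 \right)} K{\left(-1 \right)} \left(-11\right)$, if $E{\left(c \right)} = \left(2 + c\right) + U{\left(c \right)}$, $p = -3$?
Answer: $0$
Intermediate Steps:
$o{\left(N,D \right)} = N + D N$ ($o{\left(N,D \right)} = D N + N = N + D N$)
$E{\left(c \right)} = -3 + c$ ($E{\left(c \right)} = \left(2 + c\right) - 5 = -3 + c$)
$K{\left(Z \right)} = 2 \sqrt{3}$ ($K{\left(Z \right)} = \sqrt{-3 + 3 \left(1 + 4\right)} = \sqrt{-3 + 3 \cdot 5} = \sqrt{-3 + 15} = \sqrt{12} = 2 \sqrt{3}$)
$E{\left(3 \right)} K{\left(-1 \right)} \left(-11\right) = \left(-3 + 3\right) 2 \sqrt{3} \left(-11\right) = 0 \cdot 2 \sqrt{3} \left(-11\right) = 0 \left(-11\right) = 0$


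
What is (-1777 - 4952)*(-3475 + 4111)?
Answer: -4279644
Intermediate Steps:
(-1777 - 4952)*(-3475 + 4111) = -6729*636 = -4279644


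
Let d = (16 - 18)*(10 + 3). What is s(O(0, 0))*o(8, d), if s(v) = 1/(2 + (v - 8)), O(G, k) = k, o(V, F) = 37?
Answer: -37/6 ≈ -6.1667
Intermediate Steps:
d = -26 (d = -2*13 = -26)
s(v) = 1/(-6 + v) (s(v) = 1/(2 + (-8 + v)) = 1/(-6 + v))
s(O(0, 0))*o(8, d) = 37/(-6 + 0) = 37/(-6) = -⅙*37 = -37/6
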